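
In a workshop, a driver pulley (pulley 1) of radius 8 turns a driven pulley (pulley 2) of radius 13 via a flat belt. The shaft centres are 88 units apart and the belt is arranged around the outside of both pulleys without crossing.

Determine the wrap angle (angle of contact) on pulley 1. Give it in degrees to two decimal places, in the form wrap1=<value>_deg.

open belt: β = asin((r2−r1)/C) = asin(5/88) = 3.2572°
wrap1 = π − 2β = 173.4856°
wrap2 = π + 2β = 186.5144°

wrap1=173.49_deg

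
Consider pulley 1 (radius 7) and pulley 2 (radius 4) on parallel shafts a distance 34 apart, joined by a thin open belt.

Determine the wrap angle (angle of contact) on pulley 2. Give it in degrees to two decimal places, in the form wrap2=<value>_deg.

open belt: β = asin((r2−r1)/C) = asin(-3/34) = -5.0621°
wrap1 = π − 2β = 190.1242°
wrap2 = π + 2β = 169.8758°

wrap2=169.88_deg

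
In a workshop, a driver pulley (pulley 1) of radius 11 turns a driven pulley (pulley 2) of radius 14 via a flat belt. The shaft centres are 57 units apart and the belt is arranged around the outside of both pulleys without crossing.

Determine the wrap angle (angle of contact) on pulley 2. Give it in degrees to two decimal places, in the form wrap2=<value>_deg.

wrap2=186.03_deg

open belt: β = asin((r2−r1)/C) = asin(3/57) = 3.0170°
wrap1 = π − 2β = 173.9661°
wrap2 = π + 2β = 186.0339°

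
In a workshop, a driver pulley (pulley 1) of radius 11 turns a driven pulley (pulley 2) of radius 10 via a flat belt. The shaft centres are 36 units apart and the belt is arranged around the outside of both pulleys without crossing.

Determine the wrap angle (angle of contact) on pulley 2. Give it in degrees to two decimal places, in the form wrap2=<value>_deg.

open belt: β = asin((r2−r1)/C) = asin(-1/36) = -1.5918°
wrap1 = π − 2β = 183.1835°
wrap2 = π + 2β = 176.8165°

wrap2=176.82_deg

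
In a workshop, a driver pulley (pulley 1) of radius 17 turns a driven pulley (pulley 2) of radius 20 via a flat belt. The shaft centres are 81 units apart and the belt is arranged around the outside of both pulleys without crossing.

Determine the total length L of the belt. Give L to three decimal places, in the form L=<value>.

open belt: β = asin((r2−r1)/C) = asin(3/81) = 2.1226°
wrap1 = π − 2β = 175.7549°
wrap2 = π + 2β = 184.2451°
tangent length = C·cosβ = 80.9444
L = r1·wrap1 + r2·wrap2 + 2·C·cosβ = 17·3.0675 + 20·3.2157 + 2·80.9444 = 278.3501

L=278.350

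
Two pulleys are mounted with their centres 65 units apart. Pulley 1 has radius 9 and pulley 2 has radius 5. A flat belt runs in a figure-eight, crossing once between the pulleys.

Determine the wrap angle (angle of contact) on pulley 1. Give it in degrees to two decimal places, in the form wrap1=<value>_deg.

crossed belt: β = asin((r1+r2)/C) = asin(14/65) = 12.4381°
wrap1 = wrap2 = π + 2β = 204.8762°

wrap1=204.88_deg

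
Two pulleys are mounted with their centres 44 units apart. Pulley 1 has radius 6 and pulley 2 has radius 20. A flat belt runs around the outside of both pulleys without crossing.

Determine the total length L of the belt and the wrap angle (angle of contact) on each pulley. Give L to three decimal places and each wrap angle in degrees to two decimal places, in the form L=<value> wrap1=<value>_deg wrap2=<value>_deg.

L=174.175 wrap1=142.89_deg wrap2=217.11_deg

open belt: β = asin((r2−r1)/C) = asin(14/44) = 18.5530°
wrap1 = π − 2β = 142.8940°
wrap2 = π + 2β = 217.1060°
tangent length = C·cosβ = 41.7133
L = r1·wrap1 + r2·wrap2 + 2·C·cosβ = 6·2.4940 + 20·3.7892 + 2·41.7133 = 174.1747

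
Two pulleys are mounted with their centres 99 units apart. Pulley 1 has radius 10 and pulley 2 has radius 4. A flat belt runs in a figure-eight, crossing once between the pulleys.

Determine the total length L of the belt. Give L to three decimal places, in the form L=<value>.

crossed belt: β = asin((r1+r2)/C) = asin(14/99) = 8.1297°
wrap1 = wrap2 = π + 2β = 196.2594°
tangent length = C·cosβ = 98.0051
L = (r1+r2)·wrap + 2·C·cosβ = 14·3.4254 + 2·98.0051 = 243.9654

L=243.965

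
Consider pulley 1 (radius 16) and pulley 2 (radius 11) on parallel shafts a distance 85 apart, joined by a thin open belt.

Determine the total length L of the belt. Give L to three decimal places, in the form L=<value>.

open belt: β = asin((r2−r1)/C) = asin(-5/85) = -3.3723°
wrap1 = π − 2β = 186.7446°
wrap2 = π + 2β = 173.2554°
tangent length = C·cosβ = 84.8528
L = r1·wrap1 + r2·wrap2 + 2·C·cosβ = 16·3.2593 + 11·3.0239 + 2·84.8528 = 255.1172

L=255.117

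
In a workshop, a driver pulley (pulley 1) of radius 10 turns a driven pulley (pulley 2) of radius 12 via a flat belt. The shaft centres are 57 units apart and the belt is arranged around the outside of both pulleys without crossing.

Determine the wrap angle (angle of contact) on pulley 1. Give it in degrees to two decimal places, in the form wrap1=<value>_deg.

wrap1=175.98_deg

open belt: β = asin((r2−r1)/C) = asin(2/57) = 2.0108°
wrap1 = π − 2β = 175.9784°
wrap2 = π + 2β = 184.0216°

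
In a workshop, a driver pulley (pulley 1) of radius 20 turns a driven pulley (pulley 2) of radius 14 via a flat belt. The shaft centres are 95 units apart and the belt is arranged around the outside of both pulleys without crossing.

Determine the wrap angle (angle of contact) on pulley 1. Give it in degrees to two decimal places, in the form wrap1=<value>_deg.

open belt: β = asin((r2−r1)/C) = asin(-6/95) = -3.6211°
wrap1 = π − 2β = 187.2422°
wrap2 = π + 2β = 172.7578°

wrap1=187.24_deg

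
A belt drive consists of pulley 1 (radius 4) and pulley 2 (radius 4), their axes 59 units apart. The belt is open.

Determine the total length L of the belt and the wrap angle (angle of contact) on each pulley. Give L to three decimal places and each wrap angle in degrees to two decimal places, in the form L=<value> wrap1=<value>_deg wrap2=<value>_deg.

L=143.133 wrap1=180.00_deg wrap2=180.00_deg

open belt: β = asin((r2−r1)/C) = asin(0/59) = 0.0000°
wrap1 = π − 2β = 180.0000°
wrap2 = π + 2β = 180.0000°
tangent length = C·cosβ = 59.0000
L = r1·wrap1 + r2·wrap2 + 2·C·cosβ = 4·3.1416 + 4·3.1416 + 2·59.0000 = 143.1327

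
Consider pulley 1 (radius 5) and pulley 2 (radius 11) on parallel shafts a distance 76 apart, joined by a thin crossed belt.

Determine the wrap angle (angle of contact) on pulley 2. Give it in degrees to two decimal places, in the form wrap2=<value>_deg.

wrap2=204.31_deg

crossed belt: β = asin((r1+r2)/C) = asin(16/76) = 12.1532°
wrap1 = wrap2 = π + 2β = 204.3064°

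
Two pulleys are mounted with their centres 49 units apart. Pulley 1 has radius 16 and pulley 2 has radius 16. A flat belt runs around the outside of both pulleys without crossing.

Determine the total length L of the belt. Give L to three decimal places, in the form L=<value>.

open belt: β = asin((r2−r1)/C) = asin(0/49) = 0.0000°
wrap1 = π − 2β = 180.0000°
wrap2 = π + 2β = 180.0000°
tangent length = C·cosβ = 49.0000
L = r1·wrap1 + r2·wrap2 + 2·C·cosβ = 16·3.1416 + 16·3.1416 + 2·49.0000 = 198.5310

L=198.531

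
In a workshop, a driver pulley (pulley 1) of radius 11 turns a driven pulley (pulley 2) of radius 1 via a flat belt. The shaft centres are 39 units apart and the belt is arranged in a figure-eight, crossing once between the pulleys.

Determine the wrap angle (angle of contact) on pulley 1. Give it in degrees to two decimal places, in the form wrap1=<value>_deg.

wrap1=215.84_deg

crossed belt: β = asin((r1+r2)/C) = asin(12/39) = 17.9202°
wrap1 = wrap2 = π + 2β = 215.8404°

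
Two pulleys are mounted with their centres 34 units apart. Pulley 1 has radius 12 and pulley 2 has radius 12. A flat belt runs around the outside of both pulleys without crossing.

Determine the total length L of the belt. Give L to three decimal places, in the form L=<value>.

open belt: β = asin((r2−r1)/C) = asin(0/34) = 0.0000°
wrap1 = π − 2β = 180.0000°
wrap2 = π + 2β = 180.0000°
tangent length = C·cosβ = 34.0000
L = r1·wrap1 + r2·wrap2 + 2·C·cosβ = 12·3.1416 + 12·3.1416 + 2·34.0000 = 143.3982

L=143.398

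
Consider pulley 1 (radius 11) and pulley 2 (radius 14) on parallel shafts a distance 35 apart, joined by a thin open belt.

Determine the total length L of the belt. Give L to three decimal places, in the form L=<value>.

L=148.797

open belt: β = asin((r2−r1)/C) = asin(3/35) = 4.9171°
wrap1 = π − 2β = 170.1658°
wrap2 = π + 2β = 189.8342°
tangent length = C·cosβ = 34.8712
L = r1·wrap1 + r2·wrap2 + 2·C·cosβ = 11·2.9700 + 14·3.3132 + 2·34.8712 = 148.7971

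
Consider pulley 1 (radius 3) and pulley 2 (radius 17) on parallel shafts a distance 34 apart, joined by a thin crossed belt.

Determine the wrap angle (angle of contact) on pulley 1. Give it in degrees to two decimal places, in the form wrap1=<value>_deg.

crossed belt: β = asin((r1+r2)/C) = asin(20/34) = 36.0319°
wrap1 = wrap2 = π + 2β = 252.0638°

wrap1=252.06_deg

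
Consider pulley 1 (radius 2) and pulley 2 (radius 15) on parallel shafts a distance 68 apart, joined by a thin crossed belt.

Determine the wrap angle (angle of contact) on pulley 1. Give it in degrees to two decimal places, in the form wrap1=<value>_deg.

wrap1=208.96_deg

crossed belt: β = asin((r1+r2)/C) = asin(17/68) = 14.4775°
wrap1 = wrap2 = π + 2β = 208.9550°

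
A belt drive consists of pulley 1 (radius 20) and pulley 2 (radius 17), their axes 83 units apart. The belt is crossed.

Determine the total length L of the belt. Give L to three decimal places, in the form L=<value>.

crossed belt: β = asin((r1+r2)/C) = asin(37/83) = 26.4735°
wrap1 = wrap2 = π + 2β = 232.9469°
tangent length = C·cosβ = 74.2967
L = (r1+r2)·wrap + 2·C·cosβ = 37·4.0657 + 2·74.2967 = 299.0240

L=299.024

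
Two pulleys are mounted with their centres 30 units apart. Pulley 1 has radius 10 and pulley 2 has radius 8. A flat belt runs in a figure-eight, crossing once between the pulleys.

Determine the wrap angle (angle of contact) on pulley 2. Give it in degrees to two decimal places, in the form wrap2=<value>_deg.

crossed belt: β = asin((r1+r2)/C) = asin(18/30) = 36.8699°
wrap1 = wrap2 = π + 2β = 253.7398°

wrap2=253.74_deg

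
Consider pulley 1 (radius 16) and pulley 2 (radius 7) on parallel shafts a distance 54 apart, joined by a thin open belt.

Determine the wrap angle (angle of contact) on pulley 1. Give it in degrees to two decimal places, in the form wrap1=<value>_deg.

open belt: β = asin((r2−r1)/C) = asin(-9/54) = -9.5941°
wrap1 = π − 2β = 199.1881°
wrap2 = π + 2β = 160.8119°

wrap1=199.19_deg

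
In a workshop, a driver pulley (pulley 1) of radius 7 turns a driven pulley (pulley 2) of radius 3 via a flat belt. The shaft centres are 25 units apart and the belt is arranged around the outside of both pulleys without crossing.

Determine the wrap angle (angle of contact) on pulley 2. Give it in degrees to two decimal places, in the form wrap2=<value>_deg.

wrap2=161.59_deg

open belt: β = asin((r2−r1)/C) = asin(-4/25) = -9.2069°
wrap1 = π − 2β = 198.4138°
wrap2 = π + 2β = 161.5862°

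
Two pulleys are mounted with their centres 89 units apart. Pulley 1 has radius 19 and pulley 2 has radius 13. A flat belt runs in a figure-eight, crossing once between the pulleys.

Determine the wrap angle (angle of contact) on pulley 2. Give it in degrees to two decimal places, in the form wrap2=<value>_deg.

crossed belt: β = asin((r1+r2)/C) = asin(32/89) = 21.0726°
wrap1 = wrap2 = π + 2β = 222.1452°

wrap2=222.15_deg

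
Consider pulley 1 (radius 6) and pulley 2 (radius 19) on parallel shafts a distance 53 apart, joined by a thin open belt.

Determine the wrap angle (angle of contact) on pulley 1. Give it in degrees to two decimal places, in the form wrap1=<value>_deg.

wrap1=151.60_deg

open belt: β = asin((r2−r1)/C) = asin(13/53) = 14.1986°
wrap1 = π − 2β = 151.6029°
wrap2 = π + 2β = 208.3971°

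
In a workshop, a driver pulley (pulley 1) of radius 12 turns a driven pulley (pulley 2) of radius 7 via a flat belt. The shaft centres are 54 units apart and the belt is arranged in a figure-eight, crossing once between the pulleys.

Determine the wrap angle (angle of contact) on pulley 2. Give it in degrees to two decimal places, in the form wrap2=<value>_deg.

crossed belt: β = asin((r1+r2)/C) = asin(19/54) = 20.6006°
wrap1 = wrap2 = π + 2β = 221.2012°

wrap2=221.20_deg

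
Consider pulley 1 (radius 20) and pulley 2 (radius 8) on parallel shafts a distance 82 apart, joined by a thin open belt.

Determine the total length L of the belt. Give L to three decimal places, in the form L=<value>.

open belt: β = asin((r2−r1)/C) = asin(-12/82) = -8.4150°
wrap1 = π − 2β = 196.8299°
wrap2 = π + 2β = 163.1701°
tangent length = C·cosβ = 81.1172
L = r1·wrap1 + r2·wrap2 + 2·C·cosβ = 20·3.4353 + 8·2.8479 + 2·81.1172 = 253.7238

L=253.724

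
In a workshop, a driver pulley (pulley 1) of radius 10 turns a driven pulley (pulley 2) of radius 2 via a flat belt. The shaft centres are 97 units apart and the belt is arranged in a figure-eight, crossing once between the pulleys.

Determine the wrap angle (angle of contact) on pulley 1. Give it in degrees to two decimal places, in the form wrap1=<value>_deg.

crossed belt: β = asin((r1+r2)/C) = asin(12/97) = 7.1063°
wrap1 = wrap2 = π + 2β = 194.2127°

wrap1=194.21_deg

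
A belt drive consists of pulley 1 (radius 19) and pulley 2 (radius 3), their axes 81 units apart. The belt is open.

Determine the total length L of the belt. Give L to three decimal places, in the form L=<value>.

L=234.286

open belt: β = asin((r2−r1)/C) = asin(-16/81) = -11.3926°
wrap1 = π − 2β = 202.7852°
wrap2 = π + 2β = 157.2148°
tangent length = C·cosβ = 79.4040
L = r1·wrap1 + r2·wrap2 + 2·C·cosβ = 19·3.5393 + 3·2.7439 + 2·79.4040 = 234.2859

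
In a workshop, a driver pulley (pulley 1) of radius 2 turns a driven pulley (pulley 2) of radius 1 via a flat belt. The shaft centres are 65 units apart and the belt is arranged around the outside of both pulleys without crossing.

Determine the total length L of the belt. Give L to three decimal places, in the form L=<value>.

L=139.440

open belt: β = asin((r2−r1)/C) = asin(-1/65) = -0.8815°
wrap1 = π − 2β = 181.7630°
wrap2 = π + 2β = 178.2370°
tangent length = C·cosβ = 64.9923
L = r1·wrap1 + r2·wrap2 + 2·C·cosβ = 2·3.1724 + 1·3.1108 + 2·64.9923 = 139.4402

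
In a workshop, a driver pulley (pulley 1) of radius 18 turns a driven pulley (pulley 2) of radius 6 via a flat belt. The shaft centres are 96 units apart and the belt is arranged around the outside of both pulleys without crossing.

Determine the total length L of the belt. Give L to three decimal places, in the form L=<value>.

open belt: β = asin((r2−r1)/C) = asin(-12/96) = -7.1808°
wrap1 = π − 2β = 194.3615°
wrap2 = π + 2β = 165.6385°
tangent length = C·cosβ = 95.2470
L = r1·wrap1 + r2·wrap2 + 2·C·cosβ = 18·3.3922 + 6·2.8909 + 2·95.2470 = 268.9002

L=268.900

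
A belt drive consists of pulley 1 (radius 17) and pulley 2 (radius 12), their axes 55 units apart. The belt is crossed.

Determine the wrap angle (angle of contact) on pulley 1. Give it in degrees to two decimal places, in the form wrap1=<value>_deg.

crossed belt: β = asin((r1+r2)/C) = asin(29/55) = 31.8214°
wrap1 = wrap2 = π + 2β = 243.6427°

wrap1=243.64_deg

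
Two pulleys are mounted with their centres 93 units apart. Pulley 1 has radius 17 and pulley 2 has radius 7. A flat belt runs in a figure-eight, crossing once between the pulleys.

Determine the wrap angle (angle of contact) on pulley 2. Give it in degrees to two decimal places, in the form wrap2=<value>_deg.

wrap2=209.91_deg

crossed belt: β = asin((r1+r2)/C) = asin(24/93) = 14.9552°
wrap1 = wrap2 = π + 2β = 209.9105°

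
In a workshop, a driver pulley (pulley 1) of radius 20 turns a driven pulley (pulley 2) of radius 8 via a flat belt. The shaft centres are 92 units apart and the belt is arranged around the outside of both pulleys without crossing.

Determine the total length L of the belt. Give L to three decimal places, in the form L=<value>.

L=273.532

open belt: β = asin((r2−r1)/C) = asin(-12/92) = -7.4947°
wrap1 = π − 2β = 194.9894°
wrap2 = π + 2β = 165.0106°
tangent length = C·cosβ = 91.2140
L = r1·wrap1 + r2·wrap2 + 2·C·cosβ = 20·3.4032 + 8·2.8800 + 2·91.2140 = 273.5320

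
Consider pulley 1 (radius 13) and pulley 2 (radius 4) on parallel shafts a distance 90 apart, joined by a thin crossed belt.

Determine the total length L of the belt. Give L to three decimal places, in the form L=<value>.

L=236.628

crossed belt: β = asin((r1+r2)/C) = asin(17/90) = 10.8879°
wrap1 = wrap2 = π + 2β = 201.7759°
tangent length = C·cosβ = 88.3799
L = (r1+r2)·wrap + 2·C·cosβ = 17·3.5217 + 2·88.3799 = 236.6278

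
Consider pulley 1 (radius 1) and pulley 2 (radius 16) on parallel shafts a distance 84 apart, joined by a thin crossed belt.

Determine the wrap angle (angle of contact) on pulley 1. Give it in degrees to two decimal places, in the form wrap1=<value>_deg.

wrap1=203.35_deg

crossed belt: β = asin((r1+r2)/C) = asin(17/84) = 11.6762°
wrap1 = wrap2 = π + 2β = 203.3525°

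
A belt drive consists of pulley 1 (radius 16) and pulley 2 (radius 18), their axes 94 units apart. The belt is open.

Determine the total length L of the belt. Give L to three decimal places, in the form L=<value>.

open belt: β = asin((r2−r1)/C) = asin(2/94) = 1.2192°
wrap1 = π − 2β = 177.5617°
wrap2 = π + 2β = 182.4383°
tangent length = C·cosβ = 93.9787
L = r1·wrap1 + r2·wrap2 + 2·C·cosβ = 16·3.0990 + 18·3.1841 + 2·93.9787 = 294.8567

L=294.857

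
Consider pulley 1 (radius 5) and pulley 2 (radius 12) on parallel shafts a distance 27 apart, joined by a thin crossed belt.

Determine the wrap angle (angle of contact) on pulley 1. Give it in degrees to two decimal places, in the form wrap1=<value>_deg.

wrap1=258.05_deg

crossed belt: β = asin((r1+r2)/C) = asin(17/27) = 39.0228°
wrap1 = wrap2 = π + 2β = 258.0456°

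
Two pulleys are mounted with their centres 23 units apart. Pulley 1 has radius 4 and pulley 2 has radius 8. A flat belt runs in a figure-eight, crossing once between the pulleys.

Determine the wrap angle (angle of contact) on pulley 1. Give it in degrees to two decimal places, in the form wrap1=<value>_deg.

crossed belt: β = asin((r1+r2)/C) = asin(12/23) = 31.4490°
wrap1 = wrap2 = π + 2β = 242.8980°

wrap1=242.90_deg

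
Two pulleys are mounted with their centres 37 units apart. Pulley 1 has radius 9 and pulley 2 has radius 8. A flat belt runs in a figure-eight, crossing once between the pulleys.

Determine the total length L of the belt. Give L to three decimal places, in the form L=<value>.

L=135.365

crossed belt: β = asin((r1+r2)/C) = asin(17/37) = 27.3522°
wrap1 = wrap2 = π + 2β = 234.7045°
tangent length = C·cosβ = 32.8634
L = (r1+r2)·wrap + 2·C·cosβ = 17·4.0964 + 2·32.8634 = 135.3649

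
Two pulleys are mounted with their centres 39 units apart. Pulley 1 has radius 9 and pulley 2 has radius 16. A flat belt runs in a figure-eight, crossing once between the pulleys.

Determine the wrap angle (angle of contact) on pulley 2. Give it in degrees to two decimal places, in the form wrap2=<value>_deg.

wrap2=259.74_deg

crossed belt: β = asin((r1+r2)/C) = asin(25/39) = 39.8683°
wrap1 = wrap2 = π + 2β = 259.7367°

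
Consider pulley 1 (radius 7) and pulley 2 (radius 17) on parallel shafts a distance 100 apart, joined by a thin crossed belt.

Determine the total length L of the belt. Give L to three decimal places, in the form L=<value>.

crossed belt: β = asin((r1+r2)/C) = asin(24/100) = 13.8865°
wrap1 = wrap2 = π + 2β = 207.7731°
tangent length = C·cosβ = 97.0773
L = (r1+r2)·wrap + 2·C·cosβ = 24·3.6263 + 2·97.0773 = 281.1864

L=281.186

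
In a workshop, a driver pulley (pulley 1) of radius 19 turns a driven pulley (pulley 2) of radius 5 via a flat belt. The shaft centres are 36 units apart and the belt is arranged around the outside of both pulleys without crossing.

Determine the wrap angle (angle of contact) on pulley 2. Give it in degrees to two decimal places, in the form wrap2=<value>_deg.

wrap2=134.23_deg

open belt: β = asin((r2−r1)/C) = asin(-14/36) = -22.8854°
wrap1 = π − 2β = 225.7708°
wrap2 = π + 2β = 134.2292°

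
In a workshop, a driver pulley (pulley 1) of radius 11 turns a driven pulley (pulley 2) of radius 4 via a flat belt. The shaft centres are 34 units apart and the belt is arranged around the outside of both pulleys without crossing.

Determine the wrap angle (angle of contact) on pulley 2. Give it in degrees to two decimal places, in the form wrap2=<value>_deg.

wrap2=156.24_deg

open belt: β = asin((r2−r1)/C) = asin(-7/34) = -11.8812°
wrap1 = π − 2β = 203.7623°
wrap2 = π + 2β = 156.2377°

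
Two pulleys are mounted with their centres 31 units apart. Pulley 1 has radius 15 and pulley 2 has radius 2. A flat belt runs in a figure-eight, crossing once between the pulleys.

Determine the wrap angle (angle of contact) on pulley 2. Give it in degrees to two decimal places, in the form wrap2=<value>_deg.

wrap2=246.51_deg

crossed belt: β = asin((r1+r2)/C) = asin(17/31) = 33.2564°
wrap1 = wrap2 = π + 2β = 246.5129°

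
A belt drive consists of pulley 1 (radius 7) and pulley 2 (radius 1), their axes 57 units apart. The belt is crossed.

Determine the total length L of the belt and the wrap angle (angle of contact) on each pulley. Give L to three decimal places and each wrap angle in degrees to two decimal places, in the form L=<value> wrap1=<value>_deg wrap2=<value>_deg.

crossed belt: β = asin((r1+r2)/C) = asin(8/57) = 8.0682°
wrap1 = wrap2 = π + 2β = 196.1363°
tangent length = C·cosβ = 56.4358
L = (r1+r2)·wrap + 2·C·cosβ = 8·3.4232 + 2·56.4358 = 140.2574

L=140.257 wrap1=196.14_deg wrap2=196.14_deg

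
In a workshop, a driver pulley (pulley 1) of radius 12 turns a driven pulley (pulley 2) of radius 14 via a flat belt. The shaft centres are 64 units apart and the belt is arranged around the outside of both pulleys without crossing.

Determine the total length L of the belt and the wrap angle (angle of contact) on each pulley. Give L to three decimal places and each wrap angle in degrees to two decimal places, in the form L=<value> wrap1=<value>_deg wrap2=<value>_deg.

L=209.744 wrap1=176.42_deg wrap2=183.58_deg

open belt: β = asin((r2−r1)/C) = asin(2/64) = 1.7908°
wrap1 = π − 2β = 176.4184°
wrap2 = π + 2β = 183.5816°
tangent length = C·cosβ = 63.9687
L = r1·wrap1 + r2·wrap2 + 2·C·cosβ = 12·3.0791 + 14·3.2041 + 2·63.9687 = 209.7439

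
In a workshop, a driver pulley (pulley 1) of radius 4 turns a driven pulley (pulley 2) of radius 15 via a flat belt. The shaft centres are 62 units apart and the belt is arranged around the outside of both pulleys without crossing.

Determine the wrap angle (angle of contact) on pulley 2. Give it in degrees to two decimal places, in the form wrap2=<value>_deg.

wrap2=200.44_deg

open belt: β = asin((r2−r1)/C) = asin(11/62) = 10.2195°
wrap1 = π − 2β = 159.5610°
wrap2 = π + 2β = 200.4390°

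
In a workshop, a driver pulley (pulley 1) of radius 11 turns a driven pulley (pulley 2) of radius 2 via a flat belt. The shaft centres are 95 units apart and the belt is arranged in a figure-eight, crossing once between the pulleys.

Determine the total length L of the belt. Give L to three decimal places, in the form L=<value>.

L=232.622

crossed belt: β = asin((r1+r2)/C) = asin(13/95) = 7.8652°
wrap1 = wrap2 = π + 2β = 195.7303°
tangent length = C·cosβ = 94.1063
L = (r1+r2)·wrap + 2·C·cosβ = 13·3.4161 + 2·94.1063 = 232.6224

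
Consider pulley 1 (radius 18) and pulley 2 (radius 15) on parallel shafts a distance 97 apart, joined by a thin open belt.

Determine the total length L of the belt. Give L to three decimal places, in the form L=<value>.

L=297.765

open belt: β = asin((r2−r1)/C) = asin(-3/97) = -1.7723°
wrap1 = π − 2β = 183.5446°
wrap2 = π + 2β = 176.4554°
tangent length = C·cosβ = 96.9536
L = r1·wrap1 + r2·wrap2 + 2·C·cosβ = 18·3.2035 + 15·3.0797 + 2·96.9536 = 297.7653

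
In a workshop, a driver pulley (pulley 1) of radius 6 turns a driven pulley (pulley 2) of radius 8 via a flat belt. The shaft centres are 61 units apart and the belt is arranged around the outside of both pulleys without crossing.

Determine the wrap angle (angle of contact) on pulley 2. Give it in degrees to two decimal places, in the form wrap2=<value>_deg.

open belt: β = asin((r2−r1)/C) = asin(2/61) = 1.8789°
wrap1 = π − 2β = 176.2422°
wrap2 = π + 2β = 183.7578°

wrap2=183.76_deg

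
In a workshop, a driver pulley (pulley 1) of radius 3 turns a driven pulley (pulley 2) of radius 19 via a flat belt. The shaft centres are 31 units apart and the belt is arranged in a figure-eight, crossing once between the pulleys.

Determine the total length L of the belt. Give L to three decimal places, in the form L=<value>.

crossed belt: β = asin((r1+r2)/C) = asin(22/31) = 45.2087°
wrap1 = wrap2 = π + 2β = 270.4174°
tangent length = C·cosβ = 21.8403
L = (r1+r2)·wrap + 2·C·cosβ = 22·4.7197 + 2·21.8403 = 147.5135

L=147.513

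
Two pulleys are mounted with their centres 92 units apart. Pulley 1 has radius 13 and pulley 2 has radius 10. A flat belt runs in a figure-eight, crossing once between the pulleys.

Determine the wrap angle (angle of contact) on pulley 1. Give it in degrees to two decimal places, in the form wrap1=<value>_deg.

wrap1=208.96_deg

crossed belt: β = asin((r1+r2)/C) = asin(23/92) = 14.4775°
wrap1 = wrap2 = π + 2β = 208.9550°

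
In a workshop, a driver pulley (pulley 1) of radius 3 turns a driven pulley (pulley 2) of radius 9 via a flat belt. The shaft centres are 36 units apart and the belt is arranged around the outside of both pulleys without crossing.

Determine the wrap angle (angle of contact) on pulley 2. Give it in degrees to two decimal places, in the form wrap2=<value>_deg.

wrap2=199.19_deg

open belt: β = asin((r2−r1)/C) = asin(6/36) = 9.5941°
wrap1 = π − 2β = 160.8119°
wrap2 = π + 2β = 199.1881°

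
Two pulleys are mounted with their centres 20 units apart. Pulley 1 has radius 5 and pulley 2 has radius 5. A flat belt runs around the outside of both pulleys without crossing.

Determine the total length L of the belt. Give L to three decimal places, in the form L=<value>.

open belt: β = asin((r2−r1)/C) = asin(0/20) = 0.0000°
wrap1 = π − 2β = 180.0000°
wrap2 = π + 2β = 180.0000°
tangent length = C·cosβ = 20.0000
L = r1·wrap1 + r2·wrap2 + 2·C·cosβ = 5·3.1416 + 5·3.1416 + 2·20.0000 = 71.4159

L=71.416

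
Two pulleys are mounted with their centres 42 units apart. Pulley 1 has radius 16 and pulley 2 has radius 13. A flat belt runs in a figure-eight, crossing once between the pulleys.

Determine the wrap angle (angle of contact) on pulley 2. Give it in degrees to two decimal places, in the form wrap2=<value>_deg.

crossed belt: β = asin((r1+r2)/C) = asin(29/42) = 43.6678°
wrap1 = wrap2 = π + 2β = 267.3356°

wrap2=267.34_deg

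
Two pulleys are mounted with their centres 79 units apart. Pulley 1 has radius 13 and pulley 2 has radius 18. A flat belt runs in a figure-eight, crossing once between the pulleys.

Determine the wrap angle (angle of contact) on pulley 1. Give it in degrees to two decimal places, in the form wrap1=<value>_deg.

wrap1=226.21_deg

crossed belt: β = asin((r1+r2)/C) = asin(31/79) = 23.1042°
wrap1 = wrap2 = π + 2β = 226.2085°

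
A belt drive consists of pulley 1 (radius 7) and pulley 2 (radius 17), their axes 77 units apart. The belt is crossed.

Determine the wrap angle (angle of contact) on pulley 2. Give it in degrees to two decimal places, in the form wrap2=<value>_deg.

wrap2=216.32_deg

crossed belt: β = asin((r1+r2)/C) = asin(24/77) = 18.1610°
wrap1 = wrap2 = π + 2β = 216.3220°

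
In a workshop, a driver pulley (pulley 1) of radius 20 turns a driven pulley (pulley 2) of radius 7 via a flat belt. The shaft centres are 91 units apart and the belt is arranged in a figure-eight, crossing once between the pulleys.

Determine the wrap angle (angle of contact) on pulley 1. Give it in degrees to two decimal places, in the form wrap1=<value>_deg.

crossed belt: β = asin((r1+r2)/C) = asin(27/91) = 17.2597°
wrap1 = wrap2 = π + 2β = 214.5194°

wrap1=214.52_deg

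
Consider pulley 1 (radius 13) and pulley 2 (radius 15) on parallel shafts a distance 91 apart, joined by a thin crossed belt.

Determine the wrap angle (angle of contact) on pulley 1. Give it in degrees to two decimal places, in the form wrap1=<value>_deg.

crossed belt: β = asin((r1+r2)/C) = asin(28/91) = 17.9202°
wrap1 = wrap2 = π + 2β = 215.8404°

wrap1=215.84_deg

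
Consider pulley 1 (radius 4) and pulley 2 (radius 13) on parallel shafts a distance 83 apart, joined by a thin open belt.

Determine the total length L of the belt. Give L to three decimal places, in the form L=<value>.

open belt: β = asin((r2−r1)/C) = asin(9/83) = 6.2250°
wrap1 = π − 2β = 167.5499°
wrap2 = π + 2β = 192.4501°
tangent length = C·cosβ = 82.5106
L = r1·wrap1 + r2·wrap2 + 2·C·cosβ = 4·2.9243 + 13·3.3589 + 2·82.5106 = 220.3839

L=220.384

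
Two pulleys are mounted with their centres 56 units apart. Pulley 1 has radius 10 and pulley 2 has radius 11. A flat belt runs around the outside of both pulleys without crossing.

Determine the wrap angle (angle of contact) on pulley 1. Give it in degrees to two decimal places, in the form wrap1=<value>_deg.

open belt: β = asin((r2−r1)/C) = asin(1/56) = 1.0232°
wrap1 = π − 2β = 177.9536°
wrap2 = π + 2β = 182.0464°

wrap1=177.95_deg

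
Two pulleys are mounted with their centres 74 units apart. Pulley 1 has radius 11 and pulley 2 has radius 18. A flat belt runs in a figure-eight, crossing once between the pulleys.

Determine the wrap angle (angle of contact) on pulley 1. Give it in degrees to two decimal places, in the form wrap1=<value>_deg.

wrap1=226.14_deg

crossed belt: β = asin((r1+r2)/C) = asin(29/74) = 23.0723°
wrap1 = wrap2 = π + 2β = 226.1445°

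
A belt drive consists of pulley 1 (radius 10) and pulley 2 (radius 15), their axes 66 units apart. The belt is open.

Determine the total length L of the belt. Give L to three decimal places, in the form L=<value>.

L=210.919

open belt: β = asin((r2−r1)/C) = asin(5/66) = 4.3448°
wrap1 = π − 2β = 171.3105°
wrap2 = π + 2β = 188.6895°
tangent length = C·cosβ = 65.8103
L = r1·wrap1 + r2·wrap2 + 2·C·cosβ = 10·2.9899 + 15·3.2933 + 2·65.8103 = 210.9188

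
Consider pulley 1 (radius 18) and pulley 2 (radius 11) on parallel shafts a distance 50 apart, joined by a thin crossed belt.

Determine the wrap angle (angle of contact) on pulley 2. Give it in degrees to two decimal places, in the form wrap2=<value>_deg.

crossed belt: β = asin((r1+r2)/C) = asin(29/50) = 35.4505°
wrap1 = wrap2 = π + 2β = 250.9011°

wrap2=250.90_deg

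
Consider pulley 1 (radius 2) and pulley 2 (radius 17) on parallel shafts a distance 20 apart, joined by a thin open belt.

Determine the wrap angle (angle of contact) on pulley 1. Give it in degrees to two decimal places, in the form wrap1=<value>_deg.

wrap1=82.82_deg

open belt: β = asin((r2−r1)/C) = asin(15/20) = 48.5904°
wrap1 = π − 2β = 82.8192°
wrap2 = π + 2β = 277.1808°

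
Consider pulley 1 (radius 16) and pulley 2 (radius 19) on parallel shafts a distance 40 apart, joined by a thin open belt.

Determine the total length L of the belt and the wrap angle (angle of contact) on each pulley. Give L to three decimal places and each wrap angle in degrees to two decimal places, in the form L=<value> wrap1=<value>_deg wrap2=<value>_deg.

L=190.181 wrap1=171.40_deg wrap2=188.60_deg

open belt: β = asin((r2−r1)/C) = asin(3/40) = 4.3012°
wrap1 = π − 2β = 171.3976°
wrap2 = π + 2β = 188.6024°
tangent length = C·cosβ = 39.8873
L = r1·wrap1 + r2·wrap2 + 2·C·cosβ = 16·2.9915 + 19·3.2917 + 2·39.8873 = 190.1808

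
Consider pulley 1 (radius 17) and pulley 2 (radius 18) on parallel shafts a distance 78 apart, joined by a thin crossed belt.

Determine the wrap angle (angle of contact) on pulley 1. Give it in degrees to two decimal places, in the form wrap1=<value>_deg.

wrap1=233.32_deg

crossed belt: β = asin((r1+r2)/C) = asin(35/78) = 26.6615°
wrap1 = wrap2 = π + 2β = 233.3229°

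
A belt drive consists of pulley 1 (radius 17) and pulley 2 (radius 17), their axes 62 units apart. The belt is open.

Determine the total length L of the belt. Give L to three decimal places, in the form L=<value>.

L=230.814

open belt: β = asin((r2−r1)/C) = asin(0/62) = 0.0000°
wrap1 = π − 2β = 180.0000°
wrap2 = π + 2β = 180.0000°
tangent length = C·cosβ = 62.0000
L = r1·wrap1 + r2·wrap2 + 2·C·cosβ = 17·3.1416 + 17·3.1416 + 2·62.0000 = 230.8142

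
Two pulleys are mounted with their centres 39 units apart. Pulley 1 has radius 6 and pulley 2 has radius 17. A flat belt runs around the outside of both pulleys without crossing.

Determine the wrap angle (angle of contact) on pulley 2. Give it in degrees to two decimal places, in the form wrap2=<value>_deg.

open belt: β = asin((r2−r1)/C) = asin(11/39) = 16.3827°
wrap1 = π − 2β = 147.2347°
wrap2 = π + 2β = 212.7653°

wrap2=212.77_deg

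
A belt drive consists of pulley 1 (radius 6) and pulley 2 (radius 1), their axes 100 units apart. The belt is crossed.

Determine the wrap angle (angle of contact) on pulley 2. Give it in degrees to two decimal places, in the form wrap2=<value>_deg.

crossed belt: β = asin((r1+r2)/C) = asin(7/100) = 4.0140°
wrap1 = wrap2 = π + 2β = 188.0280°

wrap2=188.03_deg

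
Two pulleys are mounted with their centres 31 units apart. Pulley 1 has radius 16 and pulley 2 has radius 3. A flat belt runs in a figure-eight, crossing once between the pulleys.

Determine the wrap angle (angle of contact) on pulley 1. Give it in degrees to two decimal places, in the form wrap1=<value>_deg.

crossed belt: β = asin((r1+r2)/C) = asin(19/31) = 37.7997°
wrap1 = wrap2 = π + 2β = 255.5994°

wrap1=255.60_deg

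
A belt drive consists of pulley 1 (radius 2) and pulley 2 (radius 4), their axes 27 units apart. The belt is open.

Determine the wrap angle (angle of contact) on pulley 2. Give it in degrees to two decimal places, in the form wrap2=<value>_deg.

open belt: β = asin((r2−r1)/C) = asin(2/27) = 4.2480°
wrap1 = π − 2β = 171.5040°
wrap2 = π + 2β = 188.4960°

wrap2=188.50_deg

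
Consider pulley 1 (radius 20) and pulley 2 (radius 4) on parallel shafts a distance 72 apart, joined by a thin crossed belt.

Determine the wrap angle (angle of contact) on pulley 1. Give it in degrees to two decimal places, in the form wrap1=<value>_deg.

crossed belt: β = asin((r1+r2)/C) = asin(24/72) = 19.4712°
wrap1 = wrap2 = π + 2β = 218.9424°

wrap1=218.94_deg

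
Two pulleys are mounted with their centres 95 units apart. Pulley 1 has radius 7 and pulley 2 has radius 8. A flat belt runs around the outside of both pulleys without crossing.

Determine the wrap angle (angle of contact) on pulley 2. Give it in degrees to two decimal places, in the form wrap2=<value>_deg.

open belt: β = asin((r2−r1)/C) = asin(1/95) = 0.6031°
wrap1 = π − 2β = 178.7938°
wrap2 = π + 2β = 181.2062°

wrap2=181.21_deg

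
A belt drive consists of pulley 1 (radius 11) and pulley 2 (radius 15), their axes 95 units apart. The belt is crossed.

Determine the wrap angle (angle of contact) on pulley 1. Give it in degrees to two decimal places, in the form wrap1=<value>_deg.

wrap1=211.77_deg

crossed belt: β = asin((r1+r2)/C) = asin(26/95) = 15.8836°
wrap1 = wrap2 = π + 2β = 211.7672°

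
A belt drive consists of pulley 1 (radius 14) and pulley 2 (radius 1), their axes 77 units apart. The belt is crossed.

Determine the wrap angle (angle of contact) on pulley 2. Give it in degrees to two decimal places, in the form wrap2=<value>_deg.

wrap2=202.47_deg

crossed belt: β = asin((r1+r2)/C) = asin(15/77) = 11.2333°
wrap1 = wrap2 = π + 2β = 202.4667°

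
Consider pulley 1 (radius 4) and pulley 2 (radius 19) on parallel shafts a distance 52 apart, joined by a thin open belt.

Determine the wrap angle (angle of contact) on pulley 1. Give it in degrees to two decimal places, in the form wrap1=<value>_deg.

open belt: β = asin((r2−r1)/C) = asin(15/52) = 16.7659°
wrap1 = π − 2β = 146.4683°
wrap2 = π + 2β = 213.5317°

wrap1=146.47_deg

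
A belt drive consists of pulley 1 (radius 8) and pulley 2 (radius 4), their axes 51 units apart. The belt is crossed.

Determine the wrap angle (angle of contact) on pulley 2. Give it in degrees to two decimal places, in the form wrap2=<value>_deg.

crossed belt: β = asin((r1+r2)/C) = asin(12/51) = 13.6090°
wrap1 = wrap2 = π + 2β = 207.2179°

wrap2=207.22_deg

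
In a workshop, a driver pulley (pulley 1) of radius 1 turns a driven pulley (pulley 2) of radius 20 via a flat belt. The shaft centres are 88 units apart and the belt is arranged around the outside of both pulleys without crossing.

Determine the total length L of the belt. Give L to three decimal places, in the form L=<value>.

L=246.092

open belt: β = asin((r2−r1)/C) = asin(19/88) = 12.4689°
wrap1 = π − 2β = 155.0623°
wrap2 = π + 2β = 204.9377°
tangent length = C·cosβ = 85.9244
L = r1·wrap1 + r2·wrap2 + 2·C·cosβ = 1·2.7063 + 20·3.5768 + 2·85.9244 = 246.0919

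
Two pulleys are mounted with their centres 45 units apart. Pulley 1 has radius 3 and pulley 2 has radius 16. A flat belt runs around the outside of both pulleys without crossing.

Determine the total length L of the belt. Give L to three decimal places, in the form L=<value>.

open belt: β = asin((r2−r1)/C) = asin(13/45) = 16.7914°
wrap1 = π − 2β = 146.4171°
wrap2 = π + 2β = 213.5829°
tangent length = C·cosβ = 43.0813
L = r1·wrap1 + r2·wrap2 + 2·C·cosβ = 3·2.5555 + 16·3.7277 + 2·43.0813 = 153.4726

L=153.473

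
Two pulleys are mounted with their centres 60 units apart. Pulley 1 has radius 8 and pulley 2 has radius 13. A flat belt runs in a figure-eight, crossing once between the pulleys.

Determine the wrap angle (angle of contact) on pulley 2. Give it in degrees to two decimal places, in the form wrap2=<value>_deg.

wrap2=220.97_deg

crossed belt: β = asin((r1+r2)/C) = asin(21/60) = 20.4873°
wrap1 = wrap2 = π + 2β = 220.9746°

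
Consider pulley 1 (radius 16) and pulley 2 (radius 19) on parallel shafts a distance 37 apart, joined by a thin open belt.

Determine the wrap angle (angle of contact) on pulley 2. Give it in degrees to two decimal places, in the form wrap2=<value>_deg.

wrap2=189.30_deg

open belt: β = asin((r2−r1)/C) = asin(3/37) = 4.6507°
wrap1 = π − 2β = 170.6986°
wrap2 = π + 2β = 189.3014°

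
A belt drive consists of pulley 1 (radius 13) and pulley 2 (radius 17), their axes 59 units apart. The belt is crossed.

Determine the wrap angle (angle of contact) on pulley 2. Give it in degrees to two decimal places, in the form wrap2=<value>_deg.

wrap2=241.12_deg

crossed belt: β = asin((r1+r2)/C) = asin(30/59) = 30.5623°
wrap1 = wrap2 = π + 2β = 241.1246°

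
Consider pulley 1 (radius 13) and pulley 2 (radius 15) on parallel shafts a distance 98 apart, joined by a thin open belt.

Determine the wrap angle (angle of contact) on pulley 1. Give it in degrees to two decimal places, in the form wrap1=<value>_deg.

wrap1=177.66_deg

open belt: β = asin((r2−r1)/C) = asin(2/98) = 1.1694°
wrap1 = π − 2β = 177.6612°
wrap2 = π + 2β = 182.3388°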